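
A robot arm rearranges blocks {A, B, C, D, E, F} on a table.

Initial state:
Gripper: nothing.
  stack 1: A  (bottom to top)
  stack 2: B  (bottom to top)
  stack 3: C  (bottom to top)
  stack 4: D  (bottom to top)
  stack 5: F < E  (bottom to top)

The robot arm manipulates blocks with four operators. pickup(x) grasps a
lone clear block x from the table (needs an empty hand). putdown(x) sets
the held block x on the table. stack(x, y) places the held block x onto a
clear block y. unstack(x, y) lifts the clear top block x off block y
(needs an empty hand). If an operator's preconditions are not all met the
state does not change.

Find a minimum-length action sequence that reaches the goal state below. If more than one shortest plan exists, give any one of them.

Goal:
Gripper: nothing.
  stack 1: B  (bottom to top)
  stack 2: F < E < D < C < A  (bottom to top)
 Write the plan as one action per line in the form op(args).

step 1 (pickup(D)): towers=[A; B; C; F/E] holding=D
step 2 (stack(D, E)): towers=[A; B; C; F/E/D] holding=-
step 3 (pickup(C)): towers=[A; B; F/E/D] holding=C
step 4 (stack(C, D)): towers=[A; B; F/E/D/C] holding=-
step 5 (pickup(A)): towers=[B; F/E/D/C] holding=A
step 6 (stack(A, C)): towers=[B; F/E/D/C/A] holding=-
goal check: towers=[B; F/E/D/C/A] holding=- — reached (length 6, optimal by BFS)

pickup(D)
stack(D, E)
pickup(C)
stack(C, D)
pickup(A)
stack(A, C)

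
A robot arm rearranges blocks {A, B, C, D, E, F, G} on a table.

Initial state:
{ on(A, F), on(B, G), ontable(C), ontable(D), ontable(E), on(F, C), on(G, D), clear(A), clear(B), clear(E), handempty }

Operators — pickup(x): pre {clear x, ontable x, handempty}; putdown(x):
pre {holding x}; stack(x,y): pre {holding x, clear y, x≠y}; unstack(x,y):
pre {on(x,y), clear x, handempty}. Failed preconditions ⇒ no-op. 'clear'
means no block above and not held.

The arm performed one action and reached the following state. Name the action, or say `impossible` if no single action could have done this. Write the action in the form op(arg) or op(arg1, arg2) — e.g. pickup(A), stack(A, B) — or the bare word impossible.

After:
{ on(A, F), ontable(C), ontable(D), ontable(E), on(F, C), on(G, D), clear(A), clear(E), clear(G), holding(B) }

target: towers=[C/F/A; D/G; E] holding=B
     unstack(B, G) → towers=[C/F/A; D/G; E] holding=B  ← match
     unstack(A, F) → towers=[C/F; D/G/B; E] holding=A
         pickup(E) → towers=[C/F/A; D/G/B] holding=E

unstack(B, G)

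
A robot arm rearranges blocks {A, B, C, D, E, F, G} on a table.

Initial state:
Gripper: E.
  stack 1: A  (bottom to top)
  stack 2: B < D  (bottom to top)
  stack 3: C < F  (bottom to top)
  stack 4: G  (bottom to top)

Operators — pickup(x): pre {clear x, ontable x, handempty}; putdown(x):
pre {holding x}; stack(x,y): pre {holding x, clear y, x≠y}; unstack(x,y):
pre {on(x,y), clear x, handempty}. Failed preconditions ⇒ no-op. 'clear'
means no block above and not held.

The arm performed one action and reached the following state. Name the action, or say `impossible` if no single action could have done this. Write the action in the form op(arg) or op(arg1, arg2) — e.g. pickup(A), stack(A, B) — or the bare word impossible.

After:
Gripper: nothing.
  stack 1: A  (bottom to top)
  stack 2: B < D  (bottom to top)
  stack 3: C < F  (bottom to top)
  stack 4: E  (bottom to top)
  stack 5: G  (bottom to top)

target: towers=[A; B/D; C/F; E; G] holding=-
        putdown(E) → towers=[A; B/D; C/F; E; G] holding=-  ← match
       stack(E, F) → towers=[A; B/D; C/F/E; G] holding=-
       stack(E, G) → towers=[A; B/D; C/F; G/E] holding=-
       stack(E, D) → towers=[A; B/D/E; C/F; G] holding=-
       stack(E, A) → towers=[A/E; B/D; C/F; G] holding=-

putdown(E)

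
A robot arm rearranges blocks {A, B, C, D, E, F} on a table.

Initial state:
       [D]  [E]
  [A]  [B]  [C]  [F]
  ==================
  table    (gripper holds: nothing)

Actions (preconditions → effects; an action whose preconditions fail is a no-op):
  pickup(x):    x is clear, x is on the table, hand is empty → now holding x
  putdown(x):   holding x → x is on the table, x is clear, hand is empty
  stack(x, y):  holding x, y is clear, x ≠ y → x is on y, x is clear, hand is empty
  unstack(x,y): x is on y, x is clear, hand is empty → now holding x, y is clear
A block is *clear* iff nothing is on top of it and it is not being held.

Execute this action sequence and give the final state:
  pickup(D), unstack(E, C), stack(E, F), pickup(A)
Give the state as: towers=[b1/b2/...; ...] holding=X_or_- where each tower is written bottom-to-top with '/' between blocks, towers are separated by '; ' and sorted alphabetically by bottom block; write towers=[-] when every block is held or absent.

towers=[B/D; C; F/E] holding=A

step 1 (pickup(D)) [no-op]: towers=[A; B/D; C/E; F] holding=-
step 2 (unstack(E, C)): towers=[A; B/D; C; F] holding=E
step 3 (stack(E, F)): towers=[A; B/D; C; F/E] holding=-
step 4 (pickup(A)): towers=[B/D; C; F/E] holding=A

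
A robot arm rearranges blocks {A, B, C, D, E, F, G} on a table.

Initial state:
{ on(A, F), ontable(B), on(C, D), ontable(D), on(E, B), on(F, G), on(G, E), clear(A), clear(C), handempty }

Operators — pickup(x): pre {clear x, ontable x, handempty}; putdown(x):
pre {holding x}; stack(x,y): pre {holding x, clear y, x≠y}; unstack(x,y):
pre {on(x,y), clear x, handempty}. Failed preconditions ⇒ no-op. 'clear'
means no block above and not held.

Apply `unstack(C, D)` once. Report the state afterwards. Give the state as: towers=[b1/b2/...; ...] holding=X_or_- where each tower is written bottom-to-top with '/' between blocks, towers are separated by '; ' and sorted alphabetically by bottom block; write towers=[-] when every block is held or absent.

towers=[B/E/G/F/A; D] holding=C

before: towers=[B/E/G/F/A; D/C] holding=-
pre[unstack(C, D)]: on(C,D) ✓, clear(C) ✓, handempty ✓
all met → apply unstack(C, D)
after:  towers=[B/E/G/F/A; D] holding=C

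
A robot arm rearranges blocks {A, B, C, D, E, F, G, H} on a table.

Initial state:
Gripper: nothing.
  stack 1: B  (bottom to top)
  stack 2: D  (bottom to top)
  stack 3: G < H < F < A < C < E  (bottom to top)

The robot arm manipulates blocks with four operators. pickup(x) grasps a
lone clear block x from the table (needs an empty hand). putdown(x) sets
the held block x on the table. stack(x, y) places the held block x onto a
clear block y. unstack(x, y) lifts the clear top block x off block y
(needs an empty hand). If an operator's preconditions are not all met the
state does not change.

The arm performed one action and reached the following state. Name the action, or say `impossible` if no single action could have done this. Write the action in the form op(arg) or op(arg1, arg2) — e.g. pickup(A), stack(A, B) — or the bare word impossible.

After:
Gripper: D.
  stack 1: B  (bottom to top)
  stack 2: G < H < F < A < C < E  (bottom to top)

target: towers=[B; G/H/F/A/C/E] holding=D
     unstack(E, C) → towers=[B; D; G/H/F/A/C] holding=E
         pickup(B) → towers=[D; G/H/F/A/C/E] holding=B
         pickup(D) → towers=[B; G/H/F/A/C/E] holding=D  ← match

pickup(D)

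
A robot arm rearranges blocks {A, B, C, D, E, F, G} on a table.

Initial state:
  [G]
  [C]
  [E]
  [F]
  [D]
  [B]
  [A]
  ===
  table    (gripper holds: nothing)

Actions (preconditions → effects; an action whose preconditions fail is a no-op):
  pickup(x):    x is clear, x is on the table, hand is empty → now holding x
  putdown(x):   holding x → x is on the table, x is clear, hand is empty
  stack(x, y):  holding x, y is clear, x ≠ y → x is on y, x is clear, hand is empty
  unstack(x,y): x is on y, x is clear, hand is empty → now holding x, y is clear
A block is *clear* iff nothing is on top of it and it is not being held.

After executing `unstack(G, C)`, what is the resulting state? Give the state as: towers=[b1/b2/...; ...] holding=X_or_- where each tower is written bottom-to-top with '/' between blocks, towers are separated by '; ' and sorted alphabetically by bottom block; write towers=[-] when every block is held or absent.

towers=[A/B/D/F/E/C] holding=G

before: towers=[A/B/D/F/E/C/G] holding=-
pre[unstack(G, C)]: on(G,C) ✓, clear(G) ✓, handempty ✓
all met → apply unstack(G, C)
after:  towers=[A/B/D/F/E/C] holding=G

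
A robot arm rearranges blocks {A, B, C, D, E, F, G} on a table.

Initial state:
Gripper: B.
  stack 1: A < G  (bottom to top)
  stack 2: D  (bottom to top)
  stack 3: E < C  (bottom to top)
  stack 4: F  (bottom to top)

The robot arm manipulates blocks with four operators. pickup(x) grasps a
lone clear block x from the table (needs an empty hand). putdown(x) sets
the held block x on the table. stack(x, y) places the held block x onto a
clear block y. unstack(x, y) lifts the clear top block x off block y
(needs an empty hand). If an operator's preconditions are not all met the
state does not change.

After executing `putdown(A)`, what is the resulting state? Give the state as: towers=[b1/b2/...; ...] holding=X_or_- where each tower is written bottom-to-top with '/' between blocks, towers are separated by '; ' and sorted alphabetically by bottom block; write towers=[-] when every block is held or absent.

towers=[A/G; D; E/C; F] holding=B

before: towers=[A/G; D; E/C; F] holding=B
pre[putdown(A)]: holding(A) fail
holding(A) unmet → putdown(A) is a no-op
after:  towers=[A/G; D; E/C; F] holding=B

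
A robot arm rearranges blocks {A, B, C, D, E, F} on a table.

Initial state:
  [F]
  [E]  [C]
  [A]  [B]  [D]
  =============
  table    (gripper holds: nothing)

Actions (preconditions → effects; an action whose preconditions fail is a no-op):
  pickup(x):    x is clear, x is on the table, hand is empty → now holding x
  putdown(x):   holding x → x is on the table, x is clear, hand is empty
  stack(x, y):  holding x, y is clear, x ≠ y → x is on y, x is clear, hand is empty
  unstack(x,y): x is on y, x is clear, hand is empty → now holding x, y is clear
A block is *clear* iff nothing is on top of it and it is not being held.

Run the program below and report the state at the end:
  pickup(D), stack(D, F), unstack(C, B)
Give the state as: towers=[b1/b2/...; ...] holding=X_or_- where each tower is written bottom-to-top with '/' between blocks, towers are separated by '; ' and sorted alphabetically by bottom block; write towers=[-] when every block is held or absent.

step 1 (pickup(D)): towers=[A/E/F; B/C] holding=D
step 2 (stack(D, F)): towers=[A/E/F/D; B/C] holding=-
step 3 (unstack(C, B)): towers=[A/E/F/D; B] holding=C

towers=[A/E/F/D; B] holding=C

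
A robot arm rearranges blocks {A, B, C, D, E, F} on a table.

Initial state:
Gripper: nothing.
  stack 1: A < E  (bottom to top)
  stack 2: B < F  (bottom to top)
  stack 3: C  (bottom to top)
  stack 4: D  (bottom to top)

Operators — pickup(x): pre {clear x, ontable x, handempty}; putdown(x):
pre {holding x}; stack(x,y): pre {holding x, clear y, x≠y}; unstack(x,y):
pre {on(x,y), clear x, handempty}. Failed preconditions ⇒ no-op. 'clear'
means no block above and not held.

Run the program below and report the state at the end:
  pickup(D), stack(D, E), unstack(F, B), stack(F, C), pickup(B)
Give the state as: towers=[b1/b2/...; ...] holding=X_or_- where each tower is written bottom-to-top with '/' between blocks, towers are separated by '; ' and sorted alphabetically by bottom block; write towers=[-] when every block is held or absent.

towers=[A/E/D; C/F] holding=B

step 1 (pickup(D)): towers=[A/E; B/F; C] holding=D
step 2 (stack(D, E)): towers=[A/E/D; B/F; C] holding=-
step 3 (unstack(F, B)): towers=[A/E/D; B; C] holding=F
step 4 (stack(F, C)): towers=[A/E/D; B; C/F] holding=-
step 5 (pickup(B)): towers=[A/E/D; C/F] holding=B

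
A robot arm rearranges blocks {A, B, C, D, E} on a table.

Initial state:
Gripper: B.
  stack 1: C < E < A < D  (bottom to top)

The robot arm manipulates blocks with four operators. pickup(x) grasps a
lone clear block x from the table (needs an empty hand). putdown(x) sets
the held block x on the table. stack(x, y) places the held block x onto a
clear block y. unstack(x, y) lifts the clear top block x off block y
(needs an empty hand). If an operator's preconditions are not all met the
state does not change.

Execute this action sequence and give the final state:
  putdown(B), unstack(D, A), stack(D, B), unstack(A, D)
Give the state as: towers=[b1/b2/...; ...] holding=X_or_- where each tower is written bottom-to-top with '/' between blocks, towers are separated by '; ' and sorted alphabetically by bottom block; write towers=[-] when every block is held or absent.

towers=[B/D; C/E/A] holding=-

step 1 (putdown(B)): towers=[B; C/E/A/D] holding=-
step 2 (unstack(D, A)): towers=[B; C/E/A] holding=D
step 3 (stack(D, B)): towers=[B/D; C/E/A] holding=-
step 4 (unstack(A, D)) [no-op]: towers=[B/D; C/E/A] holding=-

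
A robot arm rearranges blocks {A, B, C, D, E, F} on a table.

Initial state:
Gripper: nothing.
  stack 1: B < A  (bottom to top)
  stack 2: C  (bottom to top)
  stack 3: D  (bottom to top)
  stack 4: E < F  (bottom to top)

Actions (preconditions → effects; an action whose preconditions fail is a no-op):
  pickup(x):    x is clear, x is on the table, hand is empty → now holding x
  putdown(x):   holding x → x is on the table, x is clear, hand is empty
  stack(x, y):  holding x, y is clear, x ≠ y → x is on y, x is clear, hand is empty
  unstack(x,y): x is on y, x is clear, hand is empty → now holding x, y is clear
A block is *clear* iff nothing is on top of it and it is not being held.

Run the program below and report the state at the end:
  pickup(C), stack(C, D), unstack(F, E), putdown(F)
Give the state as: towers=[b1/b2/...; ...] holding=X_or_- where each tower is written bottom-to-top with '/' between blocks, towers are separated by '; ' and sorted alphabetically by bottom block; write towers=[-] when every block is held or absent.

towers=[B/A; D/C; E; F] holding=-

step 1 (pickup(C)): towers=[B/A; D; E/F] holding=C
step 2 (stack(C, D)): towers=[B/A; D/C; E/F] holding=-
step 3 (unstack(F, E)): towers=[B/A; D/C; E] holding=F
step 4 (putdown(F)): towers=[B/A; D/C; E; F] holding=-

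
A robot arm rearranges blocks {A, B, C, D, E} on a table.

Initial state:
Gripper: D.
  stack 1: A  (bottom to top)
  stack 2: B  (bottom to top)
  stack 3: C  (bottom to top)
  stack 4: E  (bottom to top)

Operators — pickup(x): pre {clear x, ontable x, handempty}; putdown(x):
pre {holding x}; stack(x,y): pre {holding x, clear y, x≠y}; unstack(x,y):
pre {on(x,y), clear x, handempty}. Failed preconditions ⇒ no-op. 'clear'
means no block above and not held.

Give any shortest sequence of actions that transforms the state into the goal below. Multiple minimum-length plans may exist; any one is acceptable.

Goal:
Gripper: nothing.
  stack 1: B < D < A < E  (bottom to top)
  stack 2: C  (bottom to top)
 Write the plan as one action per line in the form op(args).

step 1 (stack(D, B)): towers=[A; B/D; C; E] holding=-
step 2 (pickup(A)): towers=[B/D; C; E] holding=A
step 3 (stack(A, D)): towers=[B/D/A; C; E] holding=-
step 4 (pickup(E)): towers=[B/D/A; C] holding=E
step 5 (stack(E, A)): towers=[B/D/A/E; C] holding=-
goal check: towers=[B/D/A/E; C] holding=- — reached (length 5, optimal by BFS)

stack(D, B)
pickup(A)
stack(A, D)
pickup(E)
stack(E, A)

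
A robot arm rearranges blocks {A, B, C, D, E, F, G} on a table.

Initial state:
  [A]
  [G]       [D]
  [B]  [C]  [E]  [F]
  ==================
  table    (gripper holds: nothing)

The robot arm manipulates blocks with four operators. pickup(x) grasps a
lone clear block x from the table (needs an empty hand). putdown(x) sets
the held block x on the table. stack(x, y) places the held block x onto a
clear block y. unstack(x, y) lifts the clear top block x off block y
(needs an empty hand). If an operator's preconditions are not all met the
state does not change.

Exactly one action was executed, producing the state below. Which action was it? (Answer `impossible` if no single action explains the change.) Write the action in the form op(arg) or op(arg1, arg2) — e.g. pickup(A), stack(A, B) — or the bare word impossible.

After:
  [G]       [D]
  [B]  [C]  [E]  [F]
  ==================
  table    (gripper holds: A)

target: towers=[B/G; C; E/D; F] holding=A
         pickup(F) → towers=[B/G/A; C; E/D] holding=F
     unstack(D, E) → towers=[B/G/A; C; E; F] holding=D
     unstack(A, G) → towers=[B/G; C; E/D; F] holding=A  ← match
         pickup(C) → towers=[B/G/A; E/D; F] holding=C

unstack(A, G)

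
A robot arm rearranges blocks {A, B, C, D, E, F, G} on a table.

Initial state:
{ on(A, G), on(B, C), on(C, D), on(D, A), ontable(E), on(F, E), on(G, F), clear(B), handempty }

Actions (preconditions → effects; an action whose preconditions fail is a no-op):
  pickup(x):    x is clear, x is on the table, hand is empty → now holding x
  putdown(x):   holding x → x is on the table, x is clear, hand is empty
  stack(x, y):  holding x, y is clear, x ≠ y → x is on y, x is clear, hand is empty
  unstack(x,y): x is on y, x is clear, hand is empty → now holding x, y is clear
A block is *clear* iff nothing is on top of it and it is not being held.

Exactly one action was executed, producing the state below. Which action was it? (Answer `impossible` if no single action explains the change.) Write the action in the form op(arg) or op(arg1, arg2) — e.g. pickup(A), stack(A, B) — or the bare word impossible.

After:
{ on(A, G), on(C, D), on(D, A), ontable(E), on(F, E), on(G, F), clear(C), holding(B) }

unstack(B, C)

target: towers=[E/F/G/A/D/C] holding=B
     unstack(B, C) → towers=[E/F/G/A/D/C] holding=B  ← match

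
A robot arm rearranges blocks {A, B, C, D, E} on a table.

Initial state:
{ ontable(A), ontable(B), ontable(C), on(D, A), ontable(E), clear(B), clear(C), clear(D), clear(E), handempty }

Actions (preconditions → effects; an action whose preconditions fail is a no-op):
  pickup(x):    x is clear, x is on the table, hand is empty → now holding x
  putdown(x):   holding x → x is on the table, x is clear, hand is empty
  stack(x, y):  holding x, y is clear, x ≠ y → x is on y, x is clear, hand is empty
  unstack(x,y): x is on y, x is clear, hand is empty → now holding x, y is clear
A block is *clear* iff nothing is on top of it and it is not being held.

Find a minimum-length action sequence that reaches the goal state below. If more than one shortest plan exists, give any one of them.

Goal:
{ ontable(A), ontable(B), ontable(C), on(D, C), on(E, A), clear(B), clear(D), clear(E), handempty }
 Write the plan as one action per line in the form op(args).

unstack(D, A)
stack(D, C)
pickup(E)
stack(E, A)

step 1 (unstack(D, A)): towers=[A; B; C; E] holding=D
step 2 (stack(D, C)): towers=[A; B; C/D; E] holding=-
step 3 (pickup(E)): towers=[A; B; C/D] holding=E
step 4 (stack(E, A)): towers=[A/E; B; C/D] holding=-
goal check: towers=[A/E; B; C/D] holding=- — reached (length 4, optimal by BFS)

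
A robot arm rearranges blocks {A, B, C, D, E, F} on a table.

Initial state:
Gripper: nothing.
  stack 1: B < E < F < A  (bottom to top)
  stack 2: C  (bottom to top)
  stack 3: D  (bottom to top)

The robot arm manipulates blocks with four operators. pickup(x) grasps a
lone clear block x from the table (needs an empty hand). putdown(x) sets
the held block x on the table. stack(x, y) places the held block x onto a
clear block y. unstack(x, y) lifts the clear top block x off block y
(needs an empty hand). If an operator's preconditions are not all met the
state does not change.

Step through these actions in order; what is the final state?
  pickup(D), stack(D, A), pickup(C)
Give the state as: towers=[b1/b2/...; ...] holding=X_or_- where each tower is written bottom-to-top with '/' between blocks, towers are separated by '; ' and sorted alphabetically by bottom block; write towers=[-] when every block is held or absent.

towers=[B/E/F/A/D] holding=C

step 1 (pickup(D)): towers=[B/E/F/A; C] holding=D
step 2 (stack(D, A)): towers=[B/E/F/A/D; C] holding=-
step 3 (pickup(C)): towers=[B/E/F/A/D] holding=C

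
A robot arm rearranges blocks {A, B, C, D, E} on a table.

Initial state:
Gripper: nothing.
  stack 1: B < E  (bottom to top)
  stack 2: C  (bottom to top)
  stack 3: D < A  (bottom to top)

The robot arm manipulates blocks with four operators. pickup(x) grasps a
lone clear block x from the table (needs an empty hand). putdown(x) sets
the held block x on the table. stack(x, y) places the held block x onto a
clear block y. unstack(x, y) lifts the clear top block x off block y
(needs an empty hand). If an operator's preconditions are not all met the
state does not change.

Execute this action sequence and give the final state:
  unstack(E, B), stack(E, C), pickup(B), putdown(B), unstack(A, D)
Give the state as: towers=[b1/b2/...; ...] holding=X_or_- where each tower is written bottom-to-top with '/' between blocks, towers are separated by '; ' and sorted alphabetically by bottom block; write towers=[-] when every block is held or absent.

towers=[B; C/E; D] holding=A

step 1 (unstack(E, B)): towers=[B; C; D/A] holding=E
step 2 (stack(E, C)): towers=[B; C/E; D/A] holding=-
step 3 (pickup(B)): towers=[C/E; D/A] holding=B
step 4 (putdown(B)): towers=[B; C/E; D/A] holding=-
step 5 (unstack(A, D)): towers=[B; C/E; D] holding=A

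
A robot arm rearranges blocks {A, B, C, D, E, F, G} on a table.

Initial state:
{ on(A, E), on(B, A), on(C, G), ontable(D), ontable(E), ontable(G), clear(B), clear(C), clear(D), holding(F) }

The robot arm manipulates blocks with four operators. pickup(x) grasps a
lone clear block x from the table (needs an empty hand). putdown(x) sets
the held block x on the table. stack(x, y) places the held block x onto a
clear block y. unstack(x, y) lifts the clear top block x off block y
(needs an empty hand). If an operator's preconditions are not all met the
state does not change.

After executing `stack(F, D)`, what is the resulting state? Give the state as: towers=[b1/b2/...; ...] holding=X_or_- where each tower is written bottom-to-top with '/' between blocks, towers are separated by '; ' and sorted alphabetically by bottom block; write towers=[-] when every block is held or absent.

before: towers=[D; E/A/B; G/C] holding=F
pre[stack(F, D)]: holding(F) ✓, clear(D) ✓, F≠D ✓
all met → apply stack(F, D)
after:  towers=[D/F; E/A/B; G/C] holding=-

towers=[D/F; E/A/B; G/C] holding=-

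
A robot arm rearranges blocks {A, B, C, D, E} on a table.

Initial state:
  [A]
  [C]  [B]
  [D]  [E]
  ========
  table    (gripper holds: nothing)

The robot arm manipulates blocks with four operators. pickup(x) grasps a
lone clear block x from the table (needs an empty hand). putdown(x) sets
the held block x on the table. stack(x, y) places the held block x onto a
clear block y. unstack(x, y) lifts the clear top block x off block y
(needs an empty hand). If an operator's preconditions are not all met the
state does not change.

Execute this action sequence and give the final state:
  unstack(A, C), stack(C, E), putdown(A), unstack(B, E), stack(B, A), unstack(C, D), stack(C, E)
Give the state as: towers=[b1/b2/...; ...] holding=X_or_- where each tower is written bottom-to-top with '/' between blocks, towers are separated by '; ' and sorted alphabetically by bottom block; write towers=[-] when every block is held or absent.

towers=[A/B; D; E/C] holding=-

step 1 (unstack(A, C)): towers=[D/C; E/B] holding=A
step 2 (stack(C, E)) [no-op]: towers=[D/C; E/B] holding=A
step 3 (putdown(A)): towers=[A; D/C; E/B] holding=-
step 4 (unstack(B, E)): towers=[A; D/C; E] holding=B
step 5 (stack(B, A)): towers=[A/B; D/C; E] holding=-
step 6 (unstack(C, D)): towers=[A/B; D; E] holding=C
step 7 (stack(C, E)): towers=[A/B; D; E/C] holding=-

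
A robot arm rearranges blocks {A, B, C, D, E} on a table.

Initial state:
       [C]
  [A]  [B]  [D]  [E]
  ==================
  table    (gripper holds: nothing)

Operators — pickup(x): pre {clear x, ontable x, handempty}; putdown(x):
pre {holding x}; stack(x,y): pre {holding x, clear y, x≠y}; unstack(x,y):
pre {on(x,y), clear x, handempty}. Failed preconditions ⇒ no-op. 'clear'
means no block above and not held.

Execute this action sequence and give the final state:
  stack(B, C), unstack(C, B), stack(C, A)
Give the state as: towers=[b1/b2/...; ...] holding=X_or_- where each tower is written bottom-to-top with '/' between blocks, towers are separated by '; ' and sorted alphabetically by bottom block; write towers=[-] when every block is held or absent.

step 1 (stack(B, C)) [no-op]: towers=[A; B/C; D; E] holding=-
step 2 (unstack(C, B)): towers=[A; B; D; E] holding=C
step 3 (stack(C, A)): towers=[A/C; B; D; E] holding=-

towers=[A/C; B; D; E] holding=-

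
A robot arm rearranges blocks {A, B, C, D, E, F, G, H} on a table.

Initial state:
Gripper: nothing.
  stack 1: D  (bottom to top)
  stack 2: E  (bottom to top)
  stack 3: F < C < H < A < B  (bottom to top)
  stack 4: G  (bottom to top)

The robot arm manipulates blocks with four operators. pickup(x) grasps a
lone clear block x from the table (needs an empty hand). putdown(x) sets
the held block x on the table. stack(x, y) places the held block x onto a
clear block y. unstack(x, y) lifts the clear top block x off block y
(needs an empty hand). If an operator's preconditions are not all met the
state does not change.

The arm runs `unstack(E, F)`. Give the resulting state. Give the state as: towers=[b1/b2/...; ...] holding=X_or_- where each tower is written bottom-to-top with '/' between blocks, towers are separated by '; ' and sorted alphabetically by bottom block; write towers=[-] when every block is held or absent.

before: towers=[D; E; F/C/H/A/B; G] holding=-
pre[unstack(E, F)]: on(E,F) no, clear(E) yes, handempty yes
on(E,F) unmet → unstack(E, F) is a no-op
after:  towers=[D; E; F/C/H/A/B; G] holding=-

towers=[D; E; F/C/H/A/B; G] holding=-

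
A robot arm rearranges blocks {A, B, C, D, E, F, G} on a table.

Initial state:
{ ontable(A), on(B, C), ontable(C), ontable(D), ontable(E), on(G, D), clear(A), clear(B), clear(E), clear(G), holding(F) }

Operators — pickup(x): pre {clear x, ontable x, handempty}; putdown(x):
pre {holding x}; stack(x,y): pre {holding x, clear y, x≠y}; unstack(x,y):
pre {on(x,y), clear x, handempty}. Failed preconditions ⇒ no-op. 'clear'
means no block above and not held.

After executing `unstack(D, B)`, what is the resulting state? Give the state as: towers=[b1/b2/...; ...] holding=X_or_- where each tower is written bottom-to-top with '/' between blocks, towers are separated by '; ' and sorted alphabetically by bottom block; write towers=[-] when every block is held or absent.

before: towers=[A; C/B; D/G; E] holding=F
pre[unstack(D, B)]: on(D,B) fail, clear(D) fail, handempty fail
on(D,B), clear(D), handempty unmet → unstack(D, B) is a no-op
after:  towers=[A; C/B; D/G; E] holding=F

towers=[A; C/B; D/G; E] holding=F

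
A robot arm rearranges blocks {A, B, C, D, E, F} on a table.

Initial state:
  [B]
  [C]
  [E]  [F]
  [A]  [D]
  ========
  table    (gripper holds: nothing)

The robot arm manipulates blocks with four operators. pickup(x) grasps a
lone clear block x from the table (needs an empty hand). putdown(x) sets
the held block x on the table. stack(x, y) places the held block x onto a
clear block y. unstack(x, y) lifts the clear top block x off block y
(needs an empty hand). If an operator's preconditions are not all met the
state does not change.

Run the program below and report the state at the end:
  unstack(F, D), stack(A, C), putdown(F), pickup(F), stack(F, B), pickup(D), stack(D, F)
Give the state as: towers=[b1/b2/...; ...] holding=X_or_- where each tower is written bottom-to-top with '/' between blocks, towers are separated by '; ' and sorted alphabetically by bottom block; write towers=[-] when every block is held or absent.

towers=[A/E/C/B/F/D] holding=-

step 1 (unstack(F, D)): towers=[A/E/C/B; D] holding=F
step 2 (stack(A, C)) [no-op]: towers=[A/E/C/B; D] holding=F
step 3 (putdown(F)): towers=[A/E/C/B; D; F] holding=-
step 4 (pickup(F)): towers=[A/E/C/B; D] holding=F
step 5 (stack(F, B)): towers=[A/E/C/B/F; D] holding=-
step 6 (pickup(D)): towers=[A/E/C/B/F] holding=D
step 7 (stack(D, F)): towers=[A/E/C/B/F/D] holding=-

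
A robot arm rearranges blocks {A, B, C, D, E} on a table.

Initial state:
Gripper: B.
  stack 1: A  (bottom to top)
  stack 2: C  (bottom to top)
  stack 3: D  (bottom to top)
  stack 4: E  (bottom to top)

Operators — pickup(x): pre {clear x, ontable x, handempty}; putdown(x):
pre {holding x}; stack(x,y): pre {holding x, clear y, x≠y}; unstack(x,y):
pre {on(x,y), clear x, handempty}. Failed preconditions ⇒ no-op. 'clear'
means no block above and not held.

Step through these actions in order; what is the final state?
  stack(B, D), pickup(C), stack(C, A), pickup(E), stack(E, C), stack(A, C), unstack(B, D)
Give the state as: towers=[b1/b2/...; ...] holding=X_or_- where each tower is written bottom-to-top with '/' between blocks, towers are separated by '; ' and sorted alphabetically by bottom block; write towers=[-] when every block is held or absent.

towers=[A/C/E; D] holding=B

step 1 (stack(B, D)): towers=[A; C; D/B; E] holding=-
step 2 (pickup(C)): towers=[A; D/B; E] holding=C
step 3 (stack(C, A)): towers=[A/C; D/B; E] holding=-
step 4 (pickup(E)): towers=[A/C; D/B] holding=E
step 5 (stack(E, C)): towers=[A/C/E; D/B] holding=-
step 6 (stack(A, C)) [no-op]: towers=[A/C/E; D/B] holding=-
step 7 (unstack(B, D)): towers=[A/C/E; D] holding=B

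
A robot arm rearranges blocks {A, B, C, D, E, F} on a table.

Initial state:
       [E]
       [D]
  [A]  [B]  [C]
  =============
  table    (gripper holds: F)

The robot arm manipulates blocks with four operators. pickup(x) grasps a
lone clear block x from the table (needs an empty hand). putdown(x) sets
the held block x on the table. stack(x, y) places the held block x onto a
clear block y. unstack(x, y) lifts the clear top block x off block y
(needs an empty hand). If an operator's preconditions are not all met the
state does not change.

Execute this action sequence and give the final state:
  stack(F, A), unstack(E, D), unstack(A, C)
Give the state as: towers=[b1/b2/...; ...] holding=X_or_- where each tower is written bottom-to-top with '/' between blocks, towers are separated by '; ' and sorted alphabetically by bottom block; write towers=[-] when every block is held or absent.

towers=[A/F; B/D; C] holding=E

step 1 (stack(F, A)): towers=[A/F; B/D/E; C] holding=-
step 2 (unstack(E, D)): towers=[A/F; B/D; C] holding=E
step 3 (unstack(A, C)) [no-op]: towers=[A/F; B/D; C] holding=E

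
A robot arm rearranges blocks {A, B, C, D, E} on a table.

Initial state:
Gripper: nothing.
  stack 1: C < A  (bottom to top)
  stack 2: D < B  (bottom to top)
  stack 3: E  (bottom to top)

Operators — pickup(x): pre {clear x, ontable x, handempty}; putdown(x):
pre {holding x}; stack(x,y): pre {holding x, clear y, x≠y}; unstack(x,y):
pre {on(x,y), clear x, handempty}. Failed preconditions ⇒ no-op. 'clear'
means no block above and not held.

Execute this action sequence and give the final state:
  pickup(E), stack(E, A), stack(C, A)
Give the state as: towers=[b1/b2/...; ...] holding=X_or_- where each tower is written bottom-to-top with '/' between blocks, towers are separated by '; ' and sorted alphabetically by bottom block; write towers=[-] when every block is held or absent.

step 1 (pickup(E)): towers=[C/A; D/B] holding=E
step 2 (stack(E, A)): towers=[C/A/E; D/B] holding=-
step 3 (stack(C, A)) [no-op]: towers=[C/A/E; D/B] holding=-

towers=[C/A/E; D/B] holding=-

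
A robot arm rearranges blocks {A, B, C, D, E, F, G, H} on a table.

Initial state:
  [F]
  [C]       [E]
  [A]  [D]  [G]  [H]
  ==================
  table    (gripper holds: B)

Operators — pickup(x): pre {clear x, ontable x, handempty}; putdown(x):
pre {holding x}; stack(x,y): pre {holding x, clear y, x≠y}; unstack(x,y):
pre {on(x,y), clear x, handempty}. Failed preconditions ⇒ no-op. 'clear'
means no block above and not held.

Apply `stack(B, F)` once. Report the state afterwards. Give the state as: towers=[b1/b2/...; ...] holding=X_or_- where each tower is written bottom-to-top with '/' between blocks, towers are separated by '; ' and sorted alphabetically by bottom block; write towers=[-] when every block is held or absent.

towers=[A/C/F/B; D; G/E; H] holding=-

before: towers=[A/C/F; D; G/E; H] holding=B
pre[stack(B, F)]: holding(B) yes, clear(F) yes, B≠F yes
all met → apply stack(B, F)
after:  towers=[A/C/F/B; D; G/E; H] holding=-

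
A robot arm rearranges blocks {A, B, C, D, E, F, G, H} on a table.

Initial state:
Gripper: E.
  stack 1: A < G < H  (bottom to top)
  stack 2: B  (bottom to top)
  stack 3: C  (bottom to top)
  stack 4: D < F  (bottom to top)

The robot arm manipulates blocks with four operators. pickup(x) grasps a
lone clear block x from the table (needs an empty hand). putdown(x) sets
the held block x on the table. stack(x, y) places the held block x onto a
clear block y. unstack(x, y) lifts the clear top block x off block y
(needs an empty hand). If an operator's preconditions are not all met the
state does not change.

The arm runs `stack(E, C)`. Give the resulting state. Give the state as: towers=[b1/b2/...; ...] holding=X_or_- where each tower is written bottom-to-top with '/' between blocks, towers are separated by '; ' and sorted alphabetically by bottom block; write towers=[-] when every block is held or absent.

towers=[A/G/H; B; C/E; D/F] holding=-

before: towers=[A/G/H; B; C; D/F] holding=E
pre[stack(E, C)]: holding(E) ok, clear(C) ok, E≠C ok
all met → apply stack(E, C)
after:  towers=[A/G/H; B; C/E; D/F] holding=-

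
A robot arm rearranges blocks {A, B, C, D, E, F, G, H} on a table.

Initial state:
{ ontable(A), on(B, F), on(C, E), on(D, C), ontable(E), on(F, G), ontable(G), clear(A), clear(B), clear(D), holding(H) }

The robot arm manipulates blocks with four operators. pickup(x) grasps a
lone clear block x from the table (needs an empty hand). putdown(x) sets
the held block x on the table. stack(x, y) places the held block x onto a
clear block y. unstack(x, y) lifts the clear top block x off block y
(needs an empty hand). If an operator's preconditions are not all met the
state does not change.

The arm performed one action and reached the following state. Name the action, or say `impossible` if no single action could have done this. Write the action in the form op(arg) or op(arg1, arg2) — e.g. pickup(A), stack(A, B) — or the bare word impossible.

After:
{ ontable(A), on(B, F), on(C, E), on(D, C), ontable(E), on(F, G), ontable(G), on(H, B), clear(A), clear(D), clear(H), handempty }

stack(H, B)

target: towers=[A; E/C/D; G/F/B/H] holding=-
        putdown(H) → towers=[A; E/C/D; G/F/B; H] holding=-
       stack(H, A) → towers=[A/H; E/C/D; G/F/B] holding=-
       stack(H, B) → towers=[A; E/C/D; G/F/B/H] holding=-  ← match
       stack(H, D) → towers=[A; E/C/D/H; G/F/B] holding=-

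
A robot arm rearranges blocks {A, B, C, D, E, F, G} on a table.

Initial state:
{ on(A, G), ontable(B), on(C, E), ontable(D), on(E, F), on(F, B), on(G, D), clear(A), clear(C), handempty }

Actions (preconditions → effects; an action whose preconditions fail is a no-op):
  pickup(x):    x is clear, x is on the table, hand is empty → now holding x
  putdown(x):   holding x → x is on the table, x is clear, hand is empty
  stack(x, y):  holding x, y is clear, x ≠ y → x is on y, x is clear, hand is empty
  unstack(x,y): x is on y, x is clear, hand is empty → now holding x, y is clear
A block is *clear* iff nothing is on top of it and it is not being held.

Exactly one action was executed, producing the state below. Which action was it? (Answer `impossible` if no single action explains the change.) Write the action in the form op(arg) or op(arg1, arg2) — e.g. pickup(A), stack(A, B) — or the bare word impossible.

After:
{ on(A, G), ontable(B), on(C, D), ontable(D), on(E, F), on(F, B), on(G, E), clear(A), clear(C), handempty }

impossible

target: towers=[B/F/E/G/A; D/C] holding=-
     unstack(A, G) → towers=[B/F/E/C; D/G] holding=A
     unstack(C, E) → towers=[B/F/E; D/G/A] holding=C
none of the 2 applicable actions match → impossible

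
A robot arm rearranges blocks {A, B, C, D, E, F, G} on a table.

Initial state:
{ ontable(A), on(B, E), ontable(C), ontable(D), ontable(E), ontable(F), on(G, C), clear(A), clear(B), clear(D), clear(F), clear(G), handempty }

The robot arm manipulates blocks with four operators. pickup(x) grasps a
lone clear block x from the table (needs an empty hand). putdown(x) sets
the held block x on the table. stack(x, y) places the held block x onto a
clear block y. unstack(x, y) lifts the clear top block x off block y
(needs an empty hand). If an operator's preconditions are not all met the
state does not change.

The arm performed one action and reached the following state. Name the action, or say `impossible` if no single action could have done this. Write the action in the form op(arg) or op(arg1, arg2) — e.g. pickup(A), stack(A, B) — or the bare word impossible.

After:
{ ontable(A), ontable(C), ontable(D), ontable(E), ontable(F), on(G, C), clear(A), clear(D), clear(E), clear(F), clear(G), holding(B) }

unstack(B, E)

target: towers=[A; C/G; D; E; F] holding=B
     unstack(B, E) → towers=[A; C/G; D; E; F] holding=B  ← match
         pickup(F) → towers=[A; C/G; D; E/B] holding=F
     unstack(G, C) → towers=[A; C; D; E/B; F] holding=G
         pickup(D) → towers=[A; C/G; E/B; F] holding=D
         pickup(A) → towers=[C/G; D; E/B; F] holding=A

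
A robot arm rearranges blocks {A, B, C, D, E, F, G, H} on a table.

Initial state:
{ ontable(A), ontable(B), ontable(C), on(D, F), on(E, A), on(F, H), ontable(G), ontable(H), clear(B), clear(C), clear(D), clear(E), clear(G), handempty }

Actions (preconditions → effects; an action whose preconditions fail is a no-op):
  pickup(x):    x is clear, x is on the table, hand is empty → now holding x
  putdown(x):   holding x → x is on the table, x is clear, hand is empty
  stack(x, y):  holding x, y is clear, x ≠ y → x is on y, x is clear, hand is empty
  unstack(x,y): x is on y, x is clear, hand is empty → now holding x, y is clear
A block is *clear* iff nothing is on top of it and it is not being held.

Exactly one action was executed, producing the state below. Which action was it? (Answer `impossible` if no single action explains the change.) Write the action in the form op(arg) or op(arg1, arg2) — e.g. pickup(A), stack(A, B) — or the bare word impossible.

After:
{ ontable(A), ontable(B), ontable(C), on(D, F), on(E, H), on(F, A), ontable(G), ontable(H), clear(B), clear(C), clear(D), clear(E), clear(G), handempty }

target: towers=[A/F/D; B; C; G; H/E] holding=-
         pickup(G) → towers=[A/E; B; C; H/F/D] holding=G
     unstack(E, A) → towers=[A; B; C; G; H/F/D] holding=E
         pickup(B) → towers=[A/E; C; G; H/F/D] holding=B
     unstack(D, F) → towers=[A/E; B; C; G; H/F] holding=D
         pickup(C) → towers=[A/E; B; G; H/F/D] holding=C
none of the 5 applicable actions match → impossible

impossible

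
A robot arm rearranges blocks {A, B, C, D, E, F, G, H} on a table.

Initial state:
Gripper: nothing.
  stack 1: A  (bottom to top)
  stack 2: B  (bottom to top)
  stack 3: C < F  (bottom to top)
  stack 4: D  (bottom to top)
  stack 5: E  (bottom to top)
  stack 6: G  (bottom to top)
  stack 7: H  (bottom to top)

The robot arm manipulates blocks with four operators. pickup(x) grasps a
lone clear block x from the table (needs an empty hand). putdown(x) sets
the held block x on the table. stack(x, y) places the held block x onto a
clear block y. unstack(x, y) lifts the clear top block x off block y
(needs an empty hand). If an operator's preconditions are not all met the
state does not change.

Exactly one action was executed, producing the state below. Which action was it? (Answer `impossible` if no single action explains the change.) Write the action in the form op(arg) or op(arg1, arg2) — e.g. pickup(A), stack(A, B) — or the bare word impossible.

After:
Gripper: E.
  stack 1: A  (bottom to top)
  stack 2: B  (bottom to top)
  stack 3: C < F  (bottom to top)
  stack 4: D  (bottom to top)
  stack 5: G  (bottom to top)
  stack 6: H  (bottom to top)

target: towers=[A; B; C/F; D; G; H] holding=E
         pickup(G) → towers=[A; B; C/F; D; E; H] holding=G
         pickup(A) → towers=[B; C/F; D; E; G; H] holding=A
         pickup(E) → towers=[A; B; C/F; D; G; H] holding=E  ← match
         pickup(H) → towers=[A; B; C/F; D; E; G] holding=H
         pickup(B) → towers=[A; C/F; D; E; G; H] holding=B
     unstack(F, C) → towers=[A; B; C; D; E; G; H] holding=F
         pickup(D) → towers=[A; B; C/F; E; G; H] holding=D

pickup(E)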